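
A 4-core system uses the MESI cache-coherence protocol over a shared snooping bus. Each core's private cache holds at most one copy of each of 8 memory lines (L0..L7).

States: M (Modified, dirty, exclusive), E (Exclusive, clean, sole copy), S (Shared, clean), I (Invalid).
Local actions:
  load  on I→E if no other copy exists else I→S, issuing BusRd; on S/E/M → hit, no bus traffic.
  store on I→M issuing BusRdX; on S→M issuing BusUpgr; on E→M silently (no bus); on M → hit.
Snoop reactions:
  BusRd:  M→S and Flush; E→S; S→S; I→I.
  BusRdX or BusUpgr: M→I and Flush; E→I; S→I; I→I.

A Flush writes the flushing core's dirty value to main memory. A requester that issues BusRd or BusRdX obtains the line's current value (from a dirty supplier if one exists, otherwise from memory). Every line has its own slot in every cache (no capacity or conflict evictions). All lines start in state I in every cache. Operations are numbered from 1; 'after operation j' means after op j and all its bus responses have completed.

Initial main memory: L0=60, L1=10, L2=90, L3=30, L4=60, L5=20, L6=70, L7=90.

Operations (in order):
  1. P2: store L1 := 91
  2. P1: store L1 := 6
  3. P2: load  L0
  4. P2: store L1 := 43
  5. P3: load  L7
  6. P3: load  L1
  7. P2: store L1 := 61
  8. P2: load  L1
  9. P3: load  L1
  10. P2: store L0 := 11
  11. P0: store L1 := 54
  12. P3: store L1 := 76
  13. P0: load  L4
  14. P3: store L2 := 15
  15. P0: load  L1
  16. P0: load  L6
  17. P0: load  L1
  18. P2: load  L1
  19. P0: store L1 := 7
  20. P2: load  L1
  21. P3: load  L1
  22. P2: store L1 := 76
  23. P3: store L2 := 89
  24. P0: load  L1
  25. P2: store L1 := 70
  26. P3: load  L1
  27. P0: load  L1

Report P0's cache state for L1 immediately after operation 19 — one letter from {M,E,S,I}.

  op1 P2: store L1 := 91 → I/I/M/I on L1; bus BusRdX; mem=10
  op2 P1: store L1 := 6 → I/M/I/I on L1; bus BusRdX Flush; mem=91
  op3 P2: load  L0 → I/I/E/I on L0; bus BusRd; mem=60
  op4 P2: store L1 := 43 → I/I/M/I on L1; bus BusRdX Flush; mem=6
  op5 P3: load  L7 → I/I/I/E on L7; bus BusRd; mem=90
  op6 P3: load  L1 → I/I/S/S on L1; bus BusRd Flush; mem=43
  op7 P2: store L1 := 61 → I/I/M/I on L1; bus BusUpgr; mem=43
  op8 P2: load  L1 → I/I/M/I on L1; bus (none); mem=43
  op9 P3: load  L1 → I/I/S/S on L1; bus BusRd Flush; mem=61
  op10 P2: store L0 := 11 → I/I/M/I on L0; bus (none); mem=60
  op11 P0: store L1 := 54 → M/I/I/I on L1; bus BusRdX; mem=61
  op12 P3: store L1 := 76 → I/I/I/M on L1; bus BusRdX Flush; mem=54
  op13 P0: load  L4 → E/I/I/I on L4; bus BusRd; mem=60
  op14 P3: store L2 := 15 → I/I/I/M on L2; bus BusRdX; mem=90
  op15 P0: load  L1 → S/I/I/S on L1; bus BusRd Flush; mem=76
  op16 P0: load  L6 → E/I/I/I on L6; bus BusRd; mem=70
  op17 P0: load  L1 → S/I/I/S on L1; bus (none); mem=76
  op18 P2: load  L1 → S/I/S/S on L1; bus BusRd; mem=76
  op19 P0: store L1 := 7 → M/I/I/I on L1; bus BusUpgr; mem=76
  op20 P2: load  L1 → S/I/S/I on L1; bus BusRd Flush; mem=7
  op21 P3: load  L1 → S/I/S/S on L1; bus BusRd; mem=7
  op22 P2: store L1 := 76 → I/I/M/I on L1; bus BusUpgr; mem=7
  op23 P3: store L2 := 89 → I/I/I/M on L2; bus (none); mem=90
  op24 P0: load  L1 → S/I/S/I on L1; bus BusRd Flush; mem=76
  op25 P2: store L1 := 70 → I/I/M/I on L1; bus BusUpgr; mem=76
  op26 P3: load  L1 → I/I/S/S on L1; bus BusRd Flush; mem=70
  op27 P0: load  L1 → S/I/S/S on L1; bus BusRd; mem=70

state = M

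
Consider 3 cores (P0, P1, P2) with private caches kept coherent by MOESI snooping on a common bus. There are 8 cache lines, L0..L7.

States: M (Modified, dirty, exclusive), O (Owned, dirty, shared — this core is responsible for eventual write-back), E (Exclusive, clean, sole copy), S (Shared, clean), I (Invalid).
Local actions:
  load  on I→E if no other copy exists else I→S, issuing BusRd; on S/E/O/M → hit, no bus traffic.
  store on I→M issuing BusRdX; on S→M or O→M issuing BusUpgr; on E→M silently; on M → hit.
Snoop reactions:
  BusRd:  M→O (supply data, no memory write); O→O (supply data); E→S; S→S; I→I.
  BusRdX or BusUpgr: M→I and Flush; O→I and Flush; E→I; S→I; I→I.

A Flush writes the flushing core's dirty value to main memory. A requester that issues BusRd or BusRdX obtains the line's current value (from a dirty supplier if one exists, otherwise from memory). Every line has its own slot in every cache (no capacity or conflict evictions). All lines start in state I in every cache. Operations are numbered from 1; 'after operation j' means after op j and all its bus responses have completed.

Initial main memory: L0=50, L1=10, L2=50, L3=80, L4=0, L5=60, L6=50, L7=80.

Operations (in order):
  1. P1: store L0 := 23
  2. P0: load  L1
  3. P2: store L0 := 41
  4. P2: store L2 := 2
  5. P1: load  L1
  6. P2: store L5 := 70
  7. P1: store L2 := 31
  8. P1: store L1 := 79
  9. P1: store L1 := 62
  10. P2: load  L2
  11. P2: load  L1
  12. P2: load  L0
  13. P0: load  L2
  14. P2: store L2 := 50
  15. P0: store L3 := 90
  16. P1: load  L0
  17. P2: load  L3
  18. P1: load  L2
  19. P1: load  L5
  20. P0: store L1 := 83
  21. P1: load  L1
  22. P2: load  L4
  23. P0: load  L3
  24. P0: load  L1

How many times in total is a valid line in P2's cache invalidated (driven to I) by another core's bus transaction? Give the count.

  op1 P1: store L0 := 23 → I/M/I on L0; bus BusRdX; mem=50
  op2 P0: load  L1 → E/I/I on L1; bus BusRd; mem=10
  op3 P2: store L0 := 41 → I/I/M on L0; bus BusRdX Flush; mem=23
  op4 P2: store L2 := 2 → I/I/M on L2; bus BusRdX; mem=50
  op5 P1: load  L1 → S/S/I on L1; bus BusRd; mem=10
  op6 P2: store L5 := 70 → I/I/M on L5; bus BusRdX; mem=60
  op7 P1: store L2 := 31 → I/M/I on L2; bus BusRdX Flush; mem=2
  op8 P1: store L1 := 79 → I/M/I on L1; bus BusUpgr; mem=10
  op9 P1: store L1 := 62 → I/M/I on L1; bus (none); mem=10
  op10 P2: load  L2 → I/O/S on L2; bus BusRd; mem=2
  op11 P2: load  L1 → I/O/S on L1; bus BusRd; mem=10
  op12 P2: load  L0 → I/I/M on L0; bus (none); mem=23
  op13 P0: load  L2 → S/O/S on L2; bus BusRd; mem=2
  op14 P2: store L2 := 50 → I/I/M on L2; bus BusUpgr Flush; mem=31
  op15 P0: store L3 := 90 → M/I/I on L3; bus BusRdX; mem=80
  op16 P1: load  L0 → I/S/O on L0; bus BusRd; mem=23
  op17 P2: load  L3 → O/I/S on L3; bus BusRd; mem=80
  op18 P1: load  L2 → I/S/O on L2; bus BusRd; mem=31
  op19 P1: load  L5 → I/S/O on L5; bus BusRd; mem=60
  op20 P0: store L1 := 83 → M/I/I on L1; bus BusRdX Flush; mem=62
  op21 P1: load  L1 → O/S/I on L1; bus BusRd; mem=62
  op22 P2: load  L4 → I/I/E on L4; bus BusRd; mem=0
  op23 P0: load  L3 → O/I/S on L3; bus (none); mem=80
  op24 P0: load  L1 → O/S/I on L1; bus (none); mem=62

invalidations = 2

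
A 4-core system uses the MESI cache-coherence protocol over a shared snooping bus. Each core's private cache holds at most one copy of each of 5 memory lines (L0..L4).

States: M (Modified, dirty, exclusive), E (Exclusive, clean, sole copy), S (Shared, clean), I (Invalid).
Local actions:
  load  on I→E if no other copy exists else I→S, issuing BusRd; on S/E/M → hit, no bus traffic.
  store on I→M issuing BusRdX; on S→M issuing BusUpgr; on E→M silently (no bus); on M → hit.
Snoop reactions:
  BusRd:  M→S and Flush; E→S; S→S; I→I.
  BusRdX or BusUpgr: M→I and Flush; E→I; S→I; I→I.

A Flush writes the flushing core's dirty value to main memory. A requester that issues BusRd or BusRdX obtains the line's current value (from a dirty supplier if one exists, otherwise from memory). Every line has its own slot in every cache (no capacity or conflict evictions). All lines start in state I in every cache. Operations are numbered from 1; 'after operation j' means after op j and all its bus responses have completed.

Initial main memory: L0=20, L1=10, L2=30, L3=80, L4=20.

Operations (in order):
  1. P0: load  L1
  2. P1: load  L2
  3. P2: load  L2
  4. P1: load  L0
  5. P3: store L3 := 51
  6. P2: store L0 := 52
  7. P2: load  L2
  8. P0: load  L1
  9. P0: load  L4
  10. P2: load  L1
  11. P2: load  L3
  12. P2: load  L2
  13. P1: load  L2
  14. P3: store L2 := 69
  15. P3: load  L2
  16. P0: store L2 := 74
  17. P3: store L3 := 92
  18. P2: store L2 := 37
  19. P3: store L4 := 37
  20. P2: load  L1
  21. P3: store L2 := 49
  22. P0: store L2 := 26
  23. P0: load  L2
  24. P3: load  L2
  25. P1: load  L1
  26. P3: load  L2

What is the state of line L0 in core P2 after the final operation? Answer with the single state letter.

state = M

[1] P0: load  L1 | P0:E(10), P1:I, P2:I, P3:I | bus: BusRd
[2] P1: load  L2 | P0:I, P1:E(30), P2:I, P3:I | bus: BusRd
[3] P2: load  L2 | P0:I, P1:S(30), P2:S(30), P3:I | bus: BusRd
[4] P1: load  L0 | P0:I, P1:E(20), P2:I, P3:I | bus: BusRd
[5] P3: store L3 := 51 | P0:I, P1:I, P2:I, P3:M(51) | bus: BusRdX
[6] P2: store L0 := 52 | P0:I, P1:I, P2:M(52), P3:I | bus: BusRdX
[7] P2: load  L2 | P0:I, P1:S(30), P2:S(30), P3:I | bus: none
[8] P0: load  L1 | P0:E(10), P1:I, P2:I, P3:I | bus: none
[9] P0: load  L4 | P0:E(20), P1:I, P2:I, P3:I | bus: BusRd
[10] P2: load  L1 | P0:S(10), P1:I, P2:S(10), P3:I | bus: BusRd
[11] P2: load  L3 | P0:I, P1:I, P2:S(51), P3:S(51) | bus: BusRd,Flush
[12] P2: load  L2 | P0:I, P1:S(30), P2:S(30), P3:I | bus: none
[13] P1: load  L2 | P0:I, P1:S(30), P2:S(30), P3:I | bus: none
[14] P3: store L2 := 69 | P0:I, P1:I, P2:I, P3:M(69) | bus: BusRdX
[15] P3: load  L2 | P0:I, P1:I, P2:I, P3:M(69) | bus: none
[16] P0: store L2 := 74 | P0:M(74), P1:I, P2:I, P3:I | bus: BusRdX,Flush
[17] P3: store L3 := 92 | P0:I, P1:I, P2:I, P3:M(92) | bus: BusUpgr
[18] P2: store L2 := 37 | P0:I, P1:I, P2:M(37), P3:I | bus: BusRdX,Flush
[19] P3: store L4 := 37 | P0:I, P1:I, P2:I, P3:M(37) | bus: BusRdX
[20] P2: load  L1 | P0:S(10), P1:I, P2:S(10), P3:I | bus: none
[21] P3: store L2 := 49 | P0:I, P1:I, P2:I, P3:M(49) | bus: BusRdX,Flush
[22] P0: store L2 := 26 | P0:M(26), P1:I, P2:I, P3:I | bus: BusRdX,Flush
[23] P0: load  L2 | P0:M(26), P1:I, P2:I, P3:I | bus: none
[24] P3: load  L2 | P0:S(26), P1:I, P2:I, P3:S(26) | bus: BusRd,Flush
[25] P1: load  L1 | P0:S(10), P1:S(10), P2:S(10), P3:I | bus: BusRd
[26] P3: load  L2 | P0:S(26), P1:I, P2:I, P3:S(26) | bus: none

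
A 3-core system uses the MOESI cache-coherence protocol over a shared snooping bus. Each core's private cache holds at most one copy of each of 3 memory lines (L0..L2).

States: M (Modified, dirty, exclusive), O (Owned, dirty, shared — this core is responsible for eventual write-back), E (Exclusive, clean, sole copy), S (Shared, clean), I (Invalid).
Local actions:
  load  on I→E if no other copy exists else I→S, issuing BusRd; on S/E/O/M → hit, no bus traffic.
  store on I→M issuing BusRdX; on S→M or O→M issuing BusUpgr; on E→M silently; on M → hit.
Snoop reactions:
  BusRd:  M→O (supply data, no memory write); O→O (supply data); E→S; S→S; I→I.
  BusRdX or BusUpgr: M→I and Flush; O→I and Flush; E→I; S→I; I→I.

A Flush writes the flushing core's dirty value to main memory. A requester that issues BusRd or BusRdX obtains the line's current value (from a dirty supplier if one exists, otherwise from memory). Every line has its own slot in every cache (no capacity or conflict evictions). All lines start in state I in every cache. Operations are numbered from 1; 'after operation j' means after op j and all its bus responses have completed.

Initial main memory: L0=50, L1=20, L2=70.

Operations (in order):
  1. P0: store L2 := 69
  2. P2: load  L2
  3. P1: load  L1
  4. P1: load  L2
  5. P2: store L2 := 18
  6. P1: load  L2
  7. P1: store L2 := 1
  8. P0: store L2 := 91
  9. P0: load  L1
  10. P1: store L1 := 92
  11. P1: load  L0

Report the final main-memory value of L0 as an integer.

memory[L0] = 50

  op1 P0: store L2 := 69 → M/I/I on L2; bus BusRdX; mem=70
  op2 P2: load  L2 → O/I/S on L2; bus BusRd; mem=70
  op3 P1: load  L1 → I/E/I on L1; bus BusRd; mem=20
  op4 P1: load  L2 → O/S/S on L2; bus BusRd; mem=70
  op5 P2: store L2 := 18 → I/I/M on L2; bus BusUpgr Flush; mem=69
  op6 P1: load  L2 → I/S/O on L2; bus BusRd; mem=69
  op7 P1: store L2 := 1 → I/M/I on L2; bus BusUpgr Flush; mem=18
  op8 P0: store L2 := 91 → M/I/I on L2; bus BusRdX Flush; mem=1
  op9 P0: load  L1 → S/S/I on L1; bus BusRd; mem=20
  op10 P1: store L1 := 92 → I/M/I on L1; bus BusUpgr; mem=20
  op11 P1: load  L0 → I/E/I on L0; bus BusRd; mem=50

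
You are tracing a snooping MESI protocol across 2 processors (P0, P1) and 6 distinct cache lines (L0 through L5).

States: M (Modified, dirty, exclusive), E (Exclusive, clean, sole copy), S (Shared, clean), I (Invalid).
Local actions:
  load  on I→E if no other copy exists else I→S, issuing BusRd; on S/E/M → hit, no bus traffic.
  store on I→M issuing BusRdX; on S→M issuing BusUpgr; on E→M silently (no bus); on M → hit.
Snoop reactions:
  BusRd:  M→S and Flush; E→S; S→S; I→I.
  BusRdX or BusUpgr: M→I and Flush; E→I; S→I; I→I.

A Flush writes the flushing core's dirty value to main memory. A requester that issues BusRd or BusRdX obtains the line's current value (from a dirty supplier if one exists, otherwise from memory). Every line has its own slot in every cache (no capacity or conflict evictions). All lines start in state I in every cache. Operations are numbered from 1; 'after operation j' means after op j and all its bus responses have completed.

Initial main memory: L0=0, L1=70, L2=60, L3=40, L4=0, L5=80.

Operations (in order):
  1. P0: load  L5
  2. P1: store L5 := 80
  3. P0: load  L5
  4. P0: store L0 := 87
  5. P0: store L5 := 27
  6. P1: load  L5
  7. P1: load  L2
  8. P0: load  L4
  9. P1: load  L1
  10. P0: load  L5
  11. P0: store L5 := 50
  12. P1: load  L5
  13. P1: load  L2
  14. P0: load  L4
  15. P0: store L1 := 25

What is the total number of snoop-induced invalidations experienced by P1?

  op1 P0: load  L5 → E/I on L5; bus BusRd; mem=80
  op2 P1: store L5 := 80 → I/M on L5; bus BusRdX; mem=80
  op3 P0: load  L5 → S/S on L5; bus BusRd Flush; mem=80
  op4 P0: store L0 := 87 → M/I on L0; bus BusRdX; mem=0
  op5 P0: store L5 := 27 → M/I on L5; bus BusUpgr; mem=80
  op6 P1: load  L5 → S/S on L5; bus BusRd Flush; mem=27
  op7 P1: load  L2 → I/E on L2; bus BusRd; mem=60
  op8 P0: load  L4 → E/I on L4; bus BusRd; mem=0
  op9 P1: load  L1 → I/E on L1; bus BusRd; mem=70
  op10 P0: load  L5 → S/S on L5; bus (none); mem=27
  op11 P0: store L5 := 50 → M/I on L5; bus BusUpgr; mem=27
  op12 P1: load  L5 → S/S on L5; bus BusRd Flush; mem=50
  op13 P1: load  L2 → I/E on L2; bus (none); mem=60
  op14 P0: load  L4 → E/I on L4; bus (none); mem=0
  op15 P0: store L1 := 25 → M/I on L1; bus BusRdX; mem=70

invalidations = 3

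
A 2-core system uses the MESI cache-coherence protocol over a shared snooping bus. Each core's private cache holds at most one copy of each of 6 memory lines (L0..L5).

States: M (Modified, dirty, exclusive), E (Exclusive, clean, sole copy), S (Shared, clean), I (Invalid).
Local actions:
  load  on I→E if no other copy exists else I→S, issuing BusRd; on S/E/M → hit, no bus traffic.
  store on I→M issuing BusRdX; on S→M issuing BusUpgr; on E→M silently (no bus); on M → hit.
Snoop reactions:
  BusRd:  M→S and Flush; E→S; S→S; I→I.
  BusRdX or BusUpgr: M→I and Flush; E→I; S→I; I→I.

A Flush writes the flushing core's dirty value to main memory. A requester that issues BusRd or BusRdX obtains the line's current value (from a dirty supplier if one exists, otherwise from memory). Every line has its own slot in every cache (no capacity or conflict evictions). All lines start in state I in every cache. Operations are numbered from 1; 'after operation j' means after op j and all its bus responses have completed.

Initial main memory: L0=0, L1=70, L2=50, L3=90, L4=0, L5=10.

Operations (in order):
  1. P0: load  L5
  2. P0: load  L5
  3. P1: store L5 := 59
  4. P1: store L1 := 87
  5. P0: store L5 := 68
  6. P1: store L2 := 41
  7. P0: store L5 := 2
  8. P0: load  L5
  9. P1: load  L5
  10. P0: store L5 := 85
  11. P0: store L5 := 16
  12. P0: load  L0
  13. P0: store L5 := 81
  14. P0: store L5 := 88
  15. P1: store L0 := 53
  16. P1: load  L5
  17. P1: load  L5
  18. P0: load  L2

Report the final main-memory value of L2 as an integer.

step 1: P0: load  L5  ⟶  EI  (L5)  txn=BusRd  M[L5]=10
step 2: P0: load  L5  ⟶  EI  (L5)  txn=∅  M[L5]=10
step 3: P1: store L5 := 59  ⟶  IM  (L5)  txn=BusRdX  M[L5]=10
step 4: P1: store L1 := 87  ⟶  IM  (L1)  txn=BusRdX  M[L1]=70
step 5: P0: store L5 := 68  ⟶  MI  (L5)  txn=BusRdX+Flush  M[L5]=59
step 6: P1: store L2 := 41  ⟶  IM  (L2)  txn=BusRdX  M[L2]=50
step 7: P0: store L5 := 2  ⟶  MI  (L5)  txn=∅  M[L5]=59
step 8: P0: load  L5  ⟶  MI  (L5)  txn=∅  M[L5]=59
step 9: P1: load  L5  ⟶  SS  (L5)  txn=BusRd+Flush  M[L5]=2
step 10: P0: store L5 := 85  ⟶  MI  (L5)  txn=BusUpgr  M[L5]=2
step 11: P0: store L5 := 16  ⟶  MI  (L5)  txn=∅  M[L5]=2
step 12: P0: load  L0  ⟶  EI  (L0)  txn=BusRd  M[L0]=0
step 13: P0: store L5 := 81  ⟶  MI  (L5)  txn=∅  M[L5]=2
step 14: P0: store L5 := 88  ⟶  MI  (L5)  txn=∅  M[L5]=2
step 15: P1: store L0 := 53  ⟶  IM  (L0)  txn=BusRdX  M[L0]=0
step 16: P1: load  L5  ⟶  SS  (L5)  txn=BusRd+Flush  M[L5]=88
step 17: P1: load  L5  ⟶  SS  (L5)  txn=∅  M[L5]=88
step 18: P0: load  L2  ⟶  SS  (L2)  txn=BusRd+Flush  M[L2]=41

memory[L2] = 41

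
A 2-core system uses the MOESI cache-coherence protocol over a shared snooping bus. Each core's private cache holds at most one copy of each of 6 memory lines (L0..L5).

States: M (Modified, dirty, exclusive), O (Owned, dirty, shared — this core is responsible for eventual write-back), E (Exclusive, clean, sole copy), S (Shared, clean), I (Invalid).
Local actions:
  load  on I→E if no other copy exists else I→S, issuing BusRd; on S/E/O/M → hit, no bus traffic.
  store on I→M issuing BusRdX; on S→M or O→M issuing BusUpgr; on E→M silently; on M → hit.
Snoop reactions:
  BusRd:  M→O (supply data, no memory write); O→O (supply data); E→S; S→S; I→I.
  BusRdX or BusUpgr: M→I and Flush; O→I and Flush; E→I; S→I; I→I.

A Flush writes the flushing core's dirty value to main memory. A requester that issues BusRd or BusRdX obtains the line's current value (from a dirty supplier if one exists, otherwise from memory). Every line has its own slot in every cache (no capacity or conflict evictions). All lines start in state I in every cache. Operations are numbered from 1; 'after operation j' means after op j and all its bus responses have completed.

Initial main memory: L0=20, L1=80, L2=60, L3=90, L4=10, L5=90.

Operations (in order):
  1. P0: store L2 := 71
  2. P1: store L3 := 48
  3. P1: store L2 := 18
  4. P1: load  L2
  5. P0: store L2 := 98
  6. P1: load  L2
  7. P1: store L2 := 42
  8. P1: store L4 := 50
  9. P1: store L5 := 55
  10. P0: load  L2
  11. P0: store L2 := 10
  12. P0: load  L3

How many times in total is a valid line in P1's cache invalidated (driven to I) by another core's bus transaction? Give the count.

step 1: P0: store L2 := 71  ⟶  MI  (L2)  txn=BusRdX  M[L2]=60
step 2: P1: store L3 := 48  ⟶  IM  (L3)  txn=BusRdX  M[L3]=90
step 3: P1: store L2 := 18  ⟶  IM  (L2)  txn=BusRdX+Flush  M[L2]=71
step 4: P1: load  L2  ⟶  IM  (L2)  txn=∅  M[L2]=71
step 5: P0: store L2 := 98  ⟶  MI  (L2)  txn=BusRdX+Flush  M[L2]=18
step 6: P1: load  L2  ⟶  OS  (L2)  txn=BusRd  M[L2]=18
step 7: P1: store L2 := 42  ⟶  IM  (L2)  txn=BusUpgr+Flush  M[L2]=98
step 8: P1: store L4 := 50  ⟶  IM  (L4)  txn=BusRdX  M[L4]=10
step 9: P1: store L5 := 55  ⟶  IM  (L5)  txn=BusRdX  M[L5]=90
step 10: P0: load  L2  ⟶  SO  (L2)  txn=BusRd  M[L2]=98
step 11: P0: store L2 := 10  ⟶  MI  (L2)  txn=BusUpgr+Flush  M[L2]=42
step 12: P0: load  L3  ⟶  SO  (L3)  txn=BusRd  M[L3]=90

invalidations = 2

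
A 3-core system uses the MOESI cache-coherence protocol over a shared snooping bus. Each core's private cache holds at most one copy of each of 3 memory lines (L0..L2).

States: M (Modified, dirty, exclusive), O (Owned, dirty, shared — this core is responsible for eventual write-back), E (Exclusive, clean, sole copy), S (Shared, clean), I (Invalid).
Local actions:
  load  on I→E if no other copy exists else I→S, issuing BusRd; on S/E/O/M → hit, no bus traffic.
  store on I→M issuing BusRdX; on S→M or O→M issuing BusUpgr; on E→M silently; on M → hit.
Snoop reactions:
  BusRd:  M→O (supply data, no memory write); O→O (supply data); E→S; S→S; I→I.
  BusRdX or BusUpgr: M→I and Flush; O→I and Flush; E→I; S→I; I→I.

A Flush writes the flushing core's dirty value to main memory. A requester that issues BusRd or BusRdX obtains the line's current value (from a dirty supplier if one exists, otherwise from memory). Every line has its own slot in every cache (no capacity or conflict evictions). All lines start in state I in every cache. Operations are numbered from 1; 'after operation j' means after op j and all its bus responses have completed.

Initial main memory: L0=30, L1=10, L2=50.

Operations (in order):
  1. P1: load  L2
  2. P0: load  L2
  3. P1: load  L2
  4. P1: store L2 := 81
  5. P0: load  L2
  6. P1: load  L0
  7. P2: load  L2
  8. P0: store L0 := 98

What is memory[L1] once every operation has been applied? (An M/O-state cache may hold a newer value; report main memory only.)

memory[L1] = 10

step 1: P1: load  L2  ⟶  IEI  (L2)  txn=BusRd  M[L2]=50
step 2: P0: load  L2  ⟶  SSI  (L2)  txn=BusRd  M[L2]=50
step 3: P1: load  L2  ⟶  SSI  (L2)  txn=∅  M[L2]=50
step 4: P1: store L2 := 81  ⟶  IMI  (L2)  txn=BusUpgr  M[L2]=50
step 5: P0: load  L2  ⟶  SOI  (L2)  txn=BusRd  M[L2]=50
step 6: P1: load  L0  ⟶  IEI  (L0)  txn=BusRd  M[L0]=30
step 7: P2: load  L2  ⟶  SOS  (L2)  txn=BusRd  M[L2]=50
step 8: P0: store L0 := 98  ⟶  MII  (L0)  txn=BusRdX  M[L0]=30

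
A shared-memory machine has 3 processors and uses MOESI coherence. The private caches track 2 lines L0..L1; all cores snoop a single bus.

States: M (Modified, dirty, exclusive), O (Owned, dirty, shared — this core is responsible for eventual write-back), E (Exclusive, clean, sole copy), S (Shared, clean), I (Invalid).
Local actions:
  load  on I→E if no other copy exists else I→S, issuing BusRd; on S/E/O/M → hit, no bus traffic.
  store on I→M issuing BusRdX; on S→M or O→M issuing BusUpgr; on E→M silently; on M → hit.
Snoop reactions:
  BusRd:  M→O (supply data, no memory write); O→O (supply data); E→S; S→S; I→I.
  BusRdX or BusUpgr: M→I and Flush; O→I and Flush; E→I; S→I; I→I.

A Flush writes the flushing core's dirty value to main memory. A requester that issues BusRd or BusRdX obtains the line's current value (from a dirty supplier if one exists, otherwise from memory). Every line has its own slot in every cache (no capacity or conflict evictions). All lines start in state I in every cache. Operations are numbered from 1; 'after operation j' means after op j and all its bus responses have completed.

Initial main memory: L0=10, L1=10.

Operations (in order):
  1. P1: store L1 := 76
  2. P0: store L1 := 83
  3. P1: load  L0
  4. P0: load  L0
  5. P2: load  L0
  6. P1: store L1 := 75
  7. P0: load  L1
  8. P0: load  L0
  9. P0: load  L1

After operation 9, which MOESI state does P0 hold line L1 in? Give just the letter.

step 1: P1: store L1 := 76  ⟶  IMI  (L1)  txn=BusRdX  M[L1]=10
step 2: P0: store L1 := 83  ⟶  MII  (L1)  txn=BusRdX+Flush  M[L1]=76
step 3: P1: load  L0  ⟶  IEI  (L0)  txn=BusRd  M[L0]=10
step 4: P0: load  L0  ⟶  SSI  (L0)  txn=BusRd  M[L0]=10
step 5: P2: load  L0  ⟶  SSS  (L0)  txn=BusRd  M[L0]=10
step 6: P1: store L1 := 75  ⟶  IMI  (L1)  txn=BusRdX+Flush  M[L1]=83
step 7: P0: load  L1  ⟶  SOI  (L1)  txn=BusRd  M[L1]=83
step 8: P0: load  L0  ⟶  SSS  (L0)  txn=∅  M[L0]=10
step 9: P0: load  L1  ⟶  SOI  (L1)  txn=∅  M[L1]=83

state = S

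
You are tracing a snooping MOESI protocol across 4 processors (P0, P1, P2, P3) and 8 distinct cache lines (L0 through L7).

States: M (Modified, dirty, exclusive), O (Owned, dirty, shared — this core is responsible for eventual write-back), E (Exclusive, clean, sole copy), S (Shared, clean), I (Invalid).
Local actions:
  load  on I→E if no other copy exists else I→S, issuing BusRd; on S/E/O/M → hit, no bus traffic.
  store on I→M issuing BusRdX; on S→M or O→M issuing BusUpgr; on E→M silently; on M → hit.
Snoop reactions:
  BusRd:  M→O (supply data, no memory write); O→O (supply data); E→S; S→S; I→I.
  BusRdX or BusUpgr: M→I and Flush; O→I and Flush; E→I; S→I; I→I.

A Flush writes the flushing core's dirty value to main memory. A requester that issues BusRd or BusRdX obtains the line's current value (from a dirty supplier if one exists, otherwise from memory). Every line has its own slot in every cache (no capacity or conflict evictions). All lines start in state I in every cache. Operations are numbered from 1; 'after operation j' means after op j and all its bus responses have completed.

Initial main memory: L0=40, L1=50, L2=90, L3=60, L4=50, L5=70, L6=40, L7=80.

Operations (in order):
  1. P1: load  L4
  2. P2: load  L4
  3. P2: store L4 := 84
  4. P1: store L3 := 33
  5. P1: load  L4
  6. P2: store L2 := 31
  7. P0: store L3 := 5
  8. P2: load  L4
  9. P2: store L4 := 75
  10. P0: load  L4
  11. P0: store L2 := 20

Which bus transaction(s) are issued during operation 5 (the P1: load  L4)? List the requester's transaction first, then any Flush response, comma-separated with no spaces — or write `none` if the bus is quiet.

step 1: P1: load  L4  ⟶  IEII  (L4)  txn=BusRd  M[L4]=50
step 2: P2: load  L4  ⟶  ISSI  (L4)  txn=BusRd  M[L4]=50
step 3: P2: store L4 := 84  ⟶  IIMI  (L4)  txn=BusUpgr  M[L4]=50
step 4: P1: store L3 := 33  ⟶  IMII  (L3)  txn=BusRdX  M[L3]=60
step 5: P1: load  L4  ⟶  ISOI  (L4)  txn=BusRd  M[L4]=50
step 6: P2: store L2 := 31  ⟶  IIMI  (L2)  txn=BusRdX  M[L2]=90
step 7: P0: store L3 := 5  ⟶  MIII  (L3)  txn=BusRdX+Flush  M[L3]=33
step 8: P2: load  L4  ⟶  ISOI  (L4)  txn=∅  M[L4]=50
step 9: P2: store L4 := 75  ⟶  IIMI  (L4)  txn=BusUpgr  M[L4]=50
step 10: P0: load  L4  ⟶  SIOI  (L4)  txn=BusRd  M[L4]=50
step 11: P0: store L2 := 20  ⟶  MIII  (L2)  txn=BusRdX+Flush  M[L2]=31

bus = BusRd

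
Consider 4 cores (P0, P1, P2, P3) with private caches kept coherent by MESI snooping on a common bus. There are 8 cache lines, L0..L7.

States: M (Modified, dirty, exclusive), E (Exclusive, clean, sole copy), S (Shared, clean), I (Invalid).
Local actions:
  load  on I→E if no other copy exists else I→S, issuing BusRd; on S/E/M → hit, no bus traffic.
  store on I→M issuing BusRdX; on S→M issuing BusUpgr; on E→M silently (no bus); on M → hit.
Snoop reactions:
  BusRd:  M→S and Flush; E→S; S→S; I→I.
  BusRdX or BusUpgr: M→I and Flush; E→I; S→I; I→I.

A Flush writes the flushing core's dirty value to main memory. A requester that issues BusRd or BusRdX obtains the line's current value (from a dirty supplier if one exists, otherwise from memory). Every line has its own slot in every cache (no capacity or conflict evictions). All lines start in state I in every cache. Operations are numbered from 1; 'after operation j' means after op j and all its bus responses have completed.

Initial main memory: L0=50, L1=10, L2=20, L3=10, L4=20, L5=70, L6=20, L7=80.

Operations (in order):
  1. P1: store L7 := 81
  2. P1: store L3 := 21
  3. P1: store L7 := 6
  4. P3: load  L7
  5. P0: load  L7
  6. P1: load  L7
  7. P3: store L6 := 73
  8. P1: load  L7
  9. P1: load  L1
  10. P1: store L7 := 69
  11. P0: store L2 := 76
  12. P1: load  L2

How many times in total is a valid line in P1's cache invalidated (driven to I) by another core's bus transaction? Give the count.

invalidations = 0

  op1 P1: store L7 := 81 → I/M/I/I on L7; bus BusRdX; mem=80
  op2 P1: store L3 := 21 → I/M/I/I on L3; bus BusRdX; mem=10
  op3 P1: store L7 := 6 → I/M/I/I on L7; bus (none); mem=80
  op4 P3: load  L7 → I/S/I/S on L7; bus BusRd Flush; mem=6
  op5 P0: load  L7 → S/S/I/S on L7; bus BusRd; mem=6
  op6 P1: load  L7 → S/S/I/S on L7; bus (none); mem=6
  op7 P3: store L6 := 73 → I/I/I/M on L6; bus BusRdX; mem=20
  op8 P1: load  L7 → S/S/I/S on L7; bus (none); mem=6
  op9 P1: load  L1 → I/E/I/I on L1; bus BusRd; mem=10
  op10 P1: store L7 := 69 → I/M/I/I on L7; bus BusUpgr; mem=6
  op11 P0: store L2 := 76 → M/I/I/I on L2; bus BusRdX; mem=20
  op12 P1: load  L2 → S/S/I/I on L2; bus BusRd Flush; mem=76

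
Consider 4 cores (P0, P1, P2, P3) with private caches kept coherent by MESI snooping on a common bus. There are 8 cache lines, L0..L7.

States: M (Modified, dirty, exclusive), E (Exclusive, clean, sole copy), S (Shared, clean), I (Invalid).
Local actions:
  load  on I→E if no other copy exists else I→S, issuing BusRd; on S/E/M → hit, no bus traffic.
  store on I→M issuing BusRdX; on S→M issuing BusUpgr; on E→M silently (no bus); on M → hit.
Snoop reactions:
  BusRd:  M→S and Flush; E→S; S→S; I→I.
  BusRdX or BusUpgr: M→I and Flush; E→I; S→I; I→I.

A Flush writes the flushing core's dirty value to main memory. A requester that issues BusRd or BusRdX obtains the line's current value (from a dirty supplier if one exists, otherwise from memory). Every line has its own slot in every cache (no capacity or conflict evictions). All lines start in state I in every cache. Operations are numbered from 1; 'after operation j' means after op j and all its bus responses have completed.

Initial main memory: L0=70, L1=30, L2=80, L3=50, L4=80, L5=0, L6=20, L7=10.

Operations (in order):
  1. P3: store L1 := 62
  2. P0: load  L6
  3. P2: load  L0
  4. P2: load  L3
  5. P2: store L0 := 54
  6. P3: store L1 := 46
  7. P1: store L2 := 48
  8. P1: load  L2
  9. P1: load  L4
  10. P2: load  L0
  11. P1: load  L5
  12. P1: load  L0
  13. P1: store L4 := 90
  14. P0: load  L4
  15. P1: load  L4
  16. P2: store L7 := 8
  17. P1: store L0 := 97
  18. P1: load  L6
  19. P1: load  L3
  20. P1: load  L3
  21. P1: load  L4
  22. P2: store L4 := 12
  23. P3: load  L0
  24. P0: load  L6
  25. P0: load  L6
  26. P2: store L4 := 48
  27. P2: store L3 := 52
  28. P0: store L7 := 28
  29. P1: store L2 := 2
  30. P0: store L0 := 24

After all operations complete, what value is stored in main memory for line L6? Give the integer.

memory[L6] = 20

step 1: P3: store L1 := 62  ⟶  IIIM  (L1)  txn=BusRdX  M[L1]=30
step 2: P0: load  L6  ⟶  EIII  (L6)  txn=BusRd  M[L6]=20
step 3: P2: load  L0  ⟶  IIEI  (L0)  txn=BusRd  M[L0]=70
step 4: P2: load  L3  ⟶  IIEI  (L3)  txn=BusRd  M[L3]=50
step 5: P2: store L0 := 54  ⟶  IIMI  (L0)  txn=∅  M[L0]=70
step 6: P3: store L1 := 46  ⟶  IIIM  (L1)  txn=∅  M[L1]=30
step 7: P1: store L2 := 48  ⟶  IMII  (L2)  txn=BusRdX  M[L2]=80
step 8: P1: load  L2  ⟶  IMII  (L2)  txn=∅  M[L2]=80
step 9: P1: load  L4  ⟶  IEII  (L4)  txn=BusRd  M[L4]=80
step 10: P2: load  L0  ⟶  IIMI  (L0)  txn=∅  M[L0]=70
step 11: P1: load  L5  ⟶  IEII  (L5)  txn=BusRd  M[L5]=0
step 12: P1: load  L0  ⟶  ISSI  (L0)  txn=BusRd+Flush  M[L0]=54
step 13: P1: store L4 := 90  ⟶  IMII  (L4)  txn=∅  M[L4]=80
step 14: P0: load  L4  ⟶  SSII  (L4)  txn=BusRd+Flush  M[L4]=90
step 15: P1: load  L4  ⟶  SSII  (L4)  txn=∅  M[L4]=90
step 16: P2: store L7 := 8  ⟶  IIMI  (L7)  txn=BusRdX  M[L7]=10
step 17: P1: store L0 := 97  ⟶  IMII  (L0)  txn=BusUpgr  M[L0]=54
step 18: P1: load  L6  ⟶  SSII  (L6)  txn=BusRd  M[L6]=20
step 19: P1: load  L3  ⟶  ISSI  (L3)  txn=BusRd  M[L3]=50
step 20: P1: load  L3  ⟶  ISSI  (L3)  txn=∅  M[L3]=50
step 21: P1: load  L4  ⟶  SSII  (L4)  txn=∅  M[L4]=90
step 22: P2: store L4 := 12  ⟶  IIMI  (L4)  txn=BusRdX  M[L4]=90
step 23: P3: load  L0  ⟶  ISIS  (L0)  txn=BusRd+Flush  M[L0]=97
step 24: P0: load  L6  ⟶  SSII  (L6)  txn=∅  M[L6]=20
step 25: P0: load  L6  ⟶  SSII  (L6)  txn=∅  M[L6]=20
step 26: P2: store L4 := 48  ⟶  IIMI  (L4)  txn=∅  M[L4]=90
step 27: P2: store L3 := 52  ⟶  IIMI  (L3)  txn=BusUpgr  M[L3]=50
step 28: P0: store L7 := 28  ⟶  MIII  (L7)  txn=BusRdX+Flush  M[L7]=8
step 29: P1: store L2 := 2  ⟶  IMII  (L2)  txn=∅  M[L2]=80
step 30: P0: store L0 := 24  ⟶  MIII  (L0)  txn=BusRdX  M[L0]=97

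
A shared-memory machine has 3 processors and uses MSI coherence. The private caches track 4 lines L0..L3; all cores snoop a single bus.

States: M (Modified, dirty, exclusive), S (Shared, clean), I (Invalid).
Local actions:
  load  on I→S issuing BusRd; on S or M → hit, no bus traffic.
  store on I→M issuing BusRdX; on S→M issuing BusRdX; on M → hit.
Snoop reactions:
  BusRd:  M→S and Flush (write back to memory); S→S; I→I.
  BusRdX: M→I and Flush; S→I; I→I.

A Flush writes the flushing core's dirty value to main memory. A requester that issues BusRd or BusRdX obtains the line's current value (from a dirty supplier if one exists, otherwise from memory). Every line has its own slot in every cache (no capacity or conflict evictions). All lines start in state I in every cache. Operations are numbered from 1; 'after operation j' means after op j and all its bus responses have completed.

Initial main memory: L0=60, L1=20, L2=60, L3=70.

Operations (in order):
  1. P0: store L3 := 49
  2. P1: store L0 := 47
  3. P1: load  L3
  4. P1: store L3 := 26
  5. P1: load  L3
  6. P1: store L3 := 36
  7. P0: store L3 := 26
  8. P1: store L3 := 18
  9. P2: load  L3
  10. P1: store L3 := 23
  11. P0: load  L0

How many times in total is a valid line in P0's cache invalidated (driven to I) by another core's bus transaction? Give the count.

invalidations = 2

1. P0: store L3 := 49  bus=[BusRdX]  L3: P0=M P1=I P2=I  mem[L3]=70
2. P1: store L0 := 47  bus=[BusRdX]  L0: P0=I P1=M P2=I  mem[L0]=60
3. P1: load  L3  bus=[BusRd,Flush]  L3: P0=S P1=S P2=I  mem[L3]=49
4. P1: store L3 := 26  bus=[BusRdX]  L3: P0=I P1=M P2=I  mem[L3]=49
5. P1: load  L3  bus=[-]  L3: P0=I P1=M P2=I  mem[L3]=49
6. P1: store L3 := 36  bus=[-]  L3: P0=I P1=M P2=I  mem[L3]=49
7. P0: store L3 := 26  bus=[BusRdX,Flush]  L3: P0=M P1=I P2=I  mem[L3]=36
8. P1: store L3 := 18  bus=[BusRdX,Flush]  L3: P0=I P1=M P2=I  mem[L3]=26
9. P2: load  L3  bus=[BusRd,Flush]  L3: P0=I P1=S P2=S  mem[L3]=18
10. P1: store L3 := 23  bus=[BusRdX]  L3: P0=I P1=M P2=I  mem[L3]=18
11. P0: load  L0  bus=[BusRd,Flush]  L0: P0=S P1=S P2=I  mem[L0]=47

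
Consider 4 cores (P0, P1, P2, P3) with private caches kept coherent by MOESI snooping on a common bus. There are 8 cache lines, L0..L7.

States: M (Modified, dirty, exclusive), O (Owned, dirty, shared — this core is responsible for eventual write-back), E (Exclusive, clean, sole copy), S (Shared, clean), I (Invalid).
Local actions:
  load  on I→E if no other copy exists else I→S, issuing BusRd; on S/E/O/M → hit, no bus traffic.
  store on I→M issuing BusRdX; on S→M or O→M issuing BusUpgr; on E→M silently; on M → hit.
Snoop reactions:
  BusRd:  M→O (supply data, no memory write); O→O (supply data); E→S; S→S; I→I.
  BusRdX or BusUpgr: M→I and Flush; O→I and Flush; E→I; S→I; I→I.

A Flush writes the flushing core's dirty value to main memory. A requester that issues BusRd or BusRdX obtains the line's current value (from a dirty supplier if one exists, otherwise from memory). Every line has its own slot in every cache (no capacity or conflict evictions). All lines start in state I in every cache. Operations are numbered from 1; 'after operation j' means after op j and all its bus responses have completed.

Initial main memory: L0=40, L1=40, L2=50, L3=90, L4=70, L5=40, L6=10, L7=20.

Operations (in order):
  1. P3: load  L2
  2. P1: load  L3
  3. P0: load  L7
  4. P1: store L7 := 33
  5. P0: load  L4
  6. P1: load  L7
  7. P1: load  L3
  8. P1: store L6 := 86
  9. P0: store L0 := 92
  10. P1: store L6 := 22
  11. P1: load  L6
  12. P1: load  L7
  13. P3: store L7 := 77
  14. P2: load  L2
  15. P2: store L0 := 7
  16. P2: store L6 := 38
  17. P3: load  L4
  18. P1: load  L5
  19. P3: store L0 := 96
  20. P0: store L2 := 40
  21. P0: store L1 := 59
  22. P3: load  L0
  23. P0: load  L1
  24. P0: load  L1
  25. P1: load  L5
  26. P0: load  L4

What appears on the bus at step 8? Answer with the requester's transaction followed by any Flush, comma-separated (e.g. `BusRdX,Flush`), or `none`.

  op1 P3: load  L2 → I/I/I/E on L2; bus BusRd; mem=50
  op2 P1: load  L3 → I/E/I/I on L3; bus BusRd; mem=90
  op3 P0: load  L7 → E/I/I/I on L7; bus BusRd; mem=20
  op4 P1: store L7 := 33 → I/M/I/I on L7; bus BusRdX; mem=20
  op5 P0: load  L4 → E/I/I/I on L4; bus BusRd; mem=70
  op6 P1: load  L7 → I/M/I/I on L7; bus (none); mem=20
  op7 P1: load  L3 → I/E/I/I on L3; bus (none); mem=90
  op8 P1: store L6 := 86 → I/M/I/I on L6; bus BusRdX; mem=10
  op9 P0: store L0 := 92 → M/I/I/I on L0; bus BusRdX; mem=40
  op10 P1: store L6 := 22 → I/M/I/I on L6; bus (none); mem=10
  op11 P1: load  L6 → I/M/I/I on L6; bus (none); mem=10
  op12 P1: load  L7 → I/M/I/I on L7; bus (none); mem=20
  op13 P3: store L7 := 77 → I/I/I/M on L7; bus BusRdX Flush; mem=33
  op14 P2: load  L2 → I/I/S/S on L2; bus BusRd; mem=50
  op15 P2: store L0 := 7 → I/I/M/I on L0; bus BusRdX Flush; mem=92
  op16 P2: store L6 := 38 → I/I/M/I on L6; bus BusRdX Flush; mem=22
  op17 P3: load  L4 → S/I/I/S on L4; bus BusRd; mem=70
  op18 P1: load  L5 → I/E/I/I on L5; bus BusRd; mem=40
  op19 P3: store L0 := 96 → I/I/I/M on L0; bus BusRdX Flush; mem=7
  op20 P0: store L2 := 40 → M/I/I/I on L2; bus BusRdX; mem=50
  op21 P0: store L1 := 59 → M/I/I/I on L1; bus BusRdX; mem=40
  op22 P3: load  L0 → I/I/I/M on L0; bus (none); mem=7
  op23 P0: load  L1 → M/I/I/I on L1; bus (none); mem=40
  op24 P0: load  L1 → M/I/I/I on L1; bus (none); mem=40
  op25 P1: load  L5 → I/E/I/I on L5; bus (none); mem=40
  op26 P0: load  L4 → S/I/I/S on L4; bus (none); mem=70

bus = BusRdX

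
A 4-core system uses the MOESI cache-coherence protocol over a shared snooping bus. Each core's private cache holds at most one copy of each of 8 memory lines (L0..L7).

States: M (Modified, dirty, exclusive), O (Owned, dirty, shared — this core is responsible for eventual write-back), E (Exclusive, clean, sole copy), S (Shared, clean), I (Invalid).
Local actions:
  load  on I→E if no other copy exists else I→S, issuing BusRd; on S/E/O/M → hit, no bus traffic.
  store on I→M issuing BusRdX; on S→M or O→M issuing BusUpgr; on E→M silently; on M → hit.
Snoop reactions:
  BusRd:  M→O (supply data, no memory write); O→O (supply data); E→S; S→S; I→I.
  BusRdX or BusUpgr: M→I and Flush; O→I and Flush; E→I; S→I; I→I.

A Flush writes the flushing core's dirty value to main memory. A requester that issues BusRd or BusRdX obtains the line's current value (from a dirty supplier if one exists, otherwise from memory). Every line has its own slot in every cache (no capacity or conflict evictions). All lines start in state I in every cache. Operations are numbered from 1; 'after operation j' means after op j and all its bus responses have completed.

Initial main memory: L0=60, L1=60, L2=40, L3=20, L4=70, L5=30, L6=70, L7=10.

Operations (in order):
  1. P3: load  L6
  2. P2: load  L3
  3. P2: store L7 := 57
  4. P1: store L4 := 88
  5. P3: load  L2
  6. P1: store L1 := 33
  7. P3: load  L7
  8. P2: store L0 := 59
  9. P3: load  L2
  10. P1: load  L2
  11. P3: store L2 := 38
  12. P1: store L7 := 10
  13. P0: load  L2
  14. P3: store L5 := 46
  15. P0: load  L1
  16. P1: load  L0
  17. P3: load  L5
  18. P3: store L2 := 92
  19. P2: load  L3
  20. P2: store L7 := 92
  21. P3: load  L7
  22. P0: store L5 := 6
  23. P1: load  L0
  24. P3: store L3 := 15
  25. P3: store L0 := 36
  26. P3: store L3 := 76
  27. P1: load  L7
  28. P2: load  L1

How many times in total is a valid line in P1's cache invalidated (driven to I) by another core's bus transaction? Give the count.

1. P3: load  L6  bus=[BusRd]  L6: P0=I P1=I P2=I P3=E  mem[L6]=70
2. P2: load  L3  bus=[BusRd]  L3: P0=I P1=I P2=E P3=I  mem[L3]=20
3. P2: store L7 := 57  bus=[BusRdX]  L7: P0=I P1=I P2=M P3=I  mem[L7]=10
4. P1: store L4 := 88  bus=[BusRdX]  L4: P0=I P1=M P2=I P3=I  mem[L4]=70
5. P3: load  L2  bus=[BusRd]  L2: P0=I P1=I P2=I P3=E  mem[L2]=40
6. P1: store L1 := 33  bus=[BusRdX]  L1: P0=I P1=M P2=I P3=I  mem[L1]=60
7. P3: load  L7  bus=[BusRd]  L7: P0=I P1=I P2=O P3=S  mem[L7]=10
8. P2: store L0 := 59  bus=[BusRdX]  L0: P0=I P1=I P2=M P3=I  mem[L0]=60
9. P3: load  L2  bus=[-]  L2: P0=I P1=I P2=I P3=E  mem[L2]=40
10. P1: load  L2  bus=[BusRd]  L2: P0=I P1=S P2=I P3=S  mem[L2]=40
11. P3: store L2 := 38  bus=[BusUpgr]  L2: P0=I P1=I P2=I P3=M  mem[L2]=40
12. P1: store L7 := 10  bus=[BusRdX,Flush]  L7: P0=I P1=M P2=I P3=I  mem[L7]=57
13. P0: load  L2  bus=[BusRd]  L2: P0=S P1=I P2=I P3=O  mem[L2]=40
14. P3: store L5 := 46  bus=[BusRdX]  L5: P0=I P1=I P2=I P3=M  mem[L5]=30
15. P0: load  L1  bus=[BusRd]  L1: P0=S P1=O P2=I P3=I  mem[L1]=60
16. P1: load  L0  bus=[BusRd]  L0: P0=I P1=S P2=O P3=I  mem[L0]=60
17. P3: load  L5  bus=[-]  L5: P0=I P1=I P2=I P3=M  mem[L5]=30
18. P3: store L2 := 92  bus=[BusUpgr]  L2: P0=I P1=I P2=I P3=M  mem[L2]=40
19. P2: load  L3  bus=[-]  L3: P0=I P1=I P2=E P3=I  mem[L3]=20
20. P2: store L7 := 92  bus=[BusRdX,Flush]  L7: P0=I P1=I P2=M P3=I  mem[L7]=10
21. P3: load  L7  bus=[BusRd]  L7: P0=I P1=I P2=O P3=S  mem[L7]=10
22. P0: store L5 := 6  bus=[BusRdX,Flush]  L5: P0=M P1=I P2=I P3=I  mem[L5]=46
23. P1: load  L0  bus=[-]  L0: P0=I P1=S P2=O P3=I  mem[L0]=60
24. P3: store L3 := 15  bus=[BusRdX]  L3: P0=I P1=I P2=I P3=M  mem[L3]=20
25. P3: store L0 := 36  bus=[BusRdX,Flush]  L0: P0=I P1=I P2=I P3=M  mem[L0]=59
26. P3: store L3 := 76  bus=[-]  L3: P0=I P1=I P2=I P3=M  mem[L3]=20
27. P1: load  L7  bus=[BusRd]  L7: P0=I P1=S P2=O P3=S  mem[L7]=10
28. P2: load  L1  bus=[BusRd]  L1: P0=S P1=O P2=S P3=I  mem[L1]=60

invalidations = 3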